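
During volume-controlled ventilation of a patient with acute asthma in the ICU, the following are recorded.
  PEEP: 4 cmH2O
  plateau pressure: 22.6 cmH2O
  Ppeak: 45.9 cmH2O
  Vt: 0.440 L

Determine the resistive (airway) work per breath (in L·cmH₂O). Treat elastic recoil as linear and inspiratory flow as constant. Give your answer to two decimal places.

With constant inspiratory flow the resistive pressure is constant at PIP − Pplat = 45.9 − 22.6 = 23.3 cmH2O, so resistive work = 23.3 × 0.440 = 10.252 L·cmH2O.

10.25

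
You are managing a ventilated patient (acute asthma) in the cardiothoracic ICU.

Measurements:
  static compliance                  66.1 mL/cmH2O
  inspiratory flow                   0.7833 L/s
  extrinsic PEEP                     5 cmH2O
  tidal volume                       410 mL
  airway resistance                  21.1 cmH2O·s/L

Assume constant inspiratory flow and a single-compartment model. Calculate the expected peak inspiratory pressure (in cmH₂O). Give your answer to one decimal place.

Equation of motion (constant flow): PIP = Vt/C + R·V̇ + PEEP.
PIP = 410/66.1 + 21.1×0.7833 + 5 = 6.203 + 16.528 + 5 = 27.731 cmH2O.

27.7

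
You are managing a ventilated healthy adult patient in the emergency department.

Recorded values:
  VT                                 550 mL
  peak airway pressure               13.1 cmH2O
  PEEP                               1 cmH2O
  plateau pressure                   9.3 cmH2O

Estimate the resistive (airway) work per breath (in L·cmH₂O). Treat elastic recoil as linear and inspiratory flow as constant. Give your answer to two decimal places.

With constant inspiratory flow the resistive pressure is constant at PIP − Pplat = 13.1 − 9.3 = 3.8 cmH2O, so resistive work = 3.8 × 0.550 = 2.09 L·cmH2O.

2.09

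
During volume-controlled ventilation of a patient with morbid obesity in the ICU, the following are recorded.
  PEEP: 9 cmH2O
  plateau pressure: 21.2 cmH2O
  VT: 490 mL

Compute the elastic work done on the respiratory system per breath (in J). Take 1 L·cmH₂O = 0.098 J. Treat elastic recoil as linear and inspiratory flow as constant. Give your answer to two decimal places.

0.29

Elastic work ≈ ½ × (Pplat − PEEP) × Vt = 0.5 × (21.2 − 9) × 0.490 L = 0.5 × 12.2 × 0.490 = 2.989 L·cmH2O.
× 0.098 J/(L·cmH2O) → 0.2929 J.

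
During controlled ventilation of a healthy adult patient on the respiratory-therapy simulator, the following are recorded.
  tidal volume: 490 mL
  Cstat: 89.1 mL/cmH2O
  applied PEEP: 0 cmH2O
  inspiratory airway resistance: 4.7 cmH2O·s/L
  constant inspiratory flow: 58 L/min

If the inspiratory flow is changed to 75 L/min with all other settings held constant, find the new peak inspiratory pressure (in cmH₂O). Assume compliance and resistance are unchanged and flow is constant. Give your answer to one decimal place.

11.4

Flow: 58 L/min ÷ 60 = 0.9667 L/s.
New flow: 75 L/min ÷ 60 = 1.25 L/s.
PIP = Vt/C + R·V̇ + PEEP (constant-flow equation of motion).
Only the resistive term changes: ΔPIP = R × ΔV̇ = 4.7 × (1.25 − 0.9667) = 4.7 × 0.2833 = 1.332 cmH2O.
Original PIP = 490/89.1 + 4.7×0.9667 + 0 = 10.043 cmH2O; new PIP = 10.043 + (1.332) = 11.375 cmH2O.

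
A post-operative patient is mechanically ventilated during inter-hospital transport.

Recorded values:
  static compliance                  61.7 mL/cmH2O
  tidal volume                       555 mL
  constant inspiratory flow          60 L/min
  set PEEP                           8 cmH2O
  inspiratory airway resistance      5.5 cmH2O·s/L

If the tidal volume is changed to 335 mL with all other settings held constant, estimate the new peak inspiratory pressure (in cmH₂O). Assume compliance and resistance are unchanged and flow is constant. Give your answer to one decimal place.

Flow: 60 L/min ÷ 60 = 1 L/s.
PIP = Vt/C + R·V̇ + PEEP (constant-flow equation of motion).
Only the elastic term changes: ΔPIP = ΔVt / C = (335 − 555) / 61.7 = -3.566 cmH2O.
Original PIP = 555/61.7 + 5.5×1 + 8 = 22.495 cmH2O; new PIP = 22.495 + (-3.566) = 18.929 cmH2O.

18.9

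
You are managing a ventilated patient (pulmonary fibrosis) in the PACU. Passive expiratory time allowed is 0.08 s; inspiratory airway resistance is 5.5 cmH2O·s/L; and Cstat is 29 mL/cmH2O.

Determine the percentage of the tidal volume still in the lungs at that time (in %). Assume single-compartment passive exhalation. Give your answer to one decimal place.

60.6

τ = R × C = 5.5 × 29 mL/cmH2O = 5.5 × 0.029 L/cmH2O = 0.1595 s.
Passive exhalation: V(t)/V₀ = e^(−t/τ) = e^(−0.08/0.1595) = 0.6056.
Fraction remaining = 0.6056 → 60.56%.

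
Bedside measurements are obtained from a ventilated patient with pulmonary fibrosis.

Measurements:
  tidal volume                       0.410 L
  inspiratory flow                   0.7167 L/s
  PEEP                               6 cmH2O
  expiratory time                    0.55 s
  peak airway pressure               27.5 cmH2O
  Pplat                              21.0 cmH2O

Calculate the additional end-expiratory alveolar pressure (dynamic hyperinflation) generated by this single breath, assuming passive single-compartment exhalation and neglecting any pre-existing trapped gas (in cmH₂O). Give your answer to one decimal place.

1.6

R = (PIP − Pplat)/V̇ = (27.5 − 21.0) / 0.7167 = 6.5/0.7167 = 9.069 cmH2O·s/L.
C = Vt/(Pplat − PEEP) = 410.0 / (21.0 − 6) = 410.0/15.0 = 27.333 mL/cmH2O.
τ = R × C = 9.069 × 0.02733 L/cmH2O = 0.2479 s.
Fraction remaining = e^(−Te/τ) = e^(−0.55/0.2479) = 0.1088; trapped volume = 410.0 × 0.1088 = 44.608 mL.
Additional alveolar pressure from trapping ≈ V_trapped / C = 44.608 / 27.333 = 1.632 cmH2O.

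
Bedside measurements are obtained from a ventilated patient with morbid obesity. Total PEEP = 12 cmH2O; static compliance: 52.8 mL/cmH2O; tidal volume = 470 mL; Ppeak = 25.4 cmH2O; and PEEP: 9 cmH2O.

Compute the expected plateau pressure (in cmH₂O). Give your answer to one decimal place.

20.9

End-expiratory occlusion gives total PEEP = 12 cmH2O (intrinsic PEEP = 12 − 9 = 3). Use total PEEP for the elastic gradient.
Pplat = PEEPtotal + Vt / Cstat = 12 + 470 / 52.8 = 12 + 8.902 = 20.902 cmH2O.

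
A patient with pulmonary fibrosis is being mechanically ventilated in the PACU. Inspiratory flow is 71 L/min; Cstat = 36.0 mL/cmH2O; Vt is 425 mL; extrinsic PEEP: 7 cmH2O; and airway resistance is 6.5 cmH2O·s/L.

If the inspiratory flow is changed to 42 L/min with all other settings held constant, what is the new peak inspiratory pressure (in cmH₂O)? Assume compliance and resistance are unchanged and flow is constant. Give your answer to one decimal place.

Flow: 71 L/min ÷ 60 = 1.1833 L/s.
New flow: 42 L/min ÷ 60 = 0.7 L/s.
PIP = Vt/C + R·V̇ + PEEP (constant-flow equation of motion).
Only the resistive term changes: ΔPIP = R × ΔV̇ = 6.5 × (0.7 − 1.1833) = 6.5 × -0.4833 = -3.141 cmH2O.
Original PIP = 425/36.0 + 6.5×1.1833 + 7 = 26.497 cmH2O; new PIP = 26.497 + (-3.141) = 23.356 cmH2O.

23.4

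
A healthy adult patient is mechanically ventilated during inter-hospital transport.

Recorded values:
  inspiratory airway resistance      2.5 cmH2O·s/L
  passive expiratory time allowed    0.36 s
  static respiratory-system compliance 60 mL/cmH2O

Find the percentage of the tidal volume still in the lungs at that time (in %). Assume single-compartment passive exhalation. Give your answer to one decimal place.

9.1

τ = R × C = 2.5 × 60 mL/cmH2O = 2.5 × 0.060 L/cmH2O = 0.15 s.
Passive exhalation: V(t)/V₀ = e^(−t/τ) = e^(−0.36/0.15) = 0.09072.
Fraction remaining = 0.09072 → 9.072%.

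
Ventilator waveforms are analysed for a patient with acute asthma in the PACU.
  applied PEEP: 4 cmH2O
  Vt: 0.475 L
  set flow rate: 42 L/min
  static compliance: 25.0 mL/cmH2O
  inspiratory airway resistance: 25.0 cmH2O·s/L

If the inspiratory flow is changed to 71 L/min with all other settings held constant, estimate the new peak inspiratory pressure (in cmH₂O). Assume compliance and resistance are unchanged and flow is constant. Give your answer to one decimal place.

52.6

Flow: 42 L/min ÷ 60 = 0.7 L/s.
New flow: 71 L/min ÷ 60 = 1.1833 L/s.
PIP = Vt/C + R·V̇ + PEEP (constant-flow equation of motion).
Only the resistive term changes: ΔPIP = R × ΔV̇ = 25.0 × (1.1833 − 0.7) = 25.0 × 0.4833 = 12.083 cmH2O.
Original PIP = 475/25.0 + 25.0×0.7 + 4 = 40.5 cmH2O; new PIP = 40.5 + (12.083) = 52.583 cmH2O.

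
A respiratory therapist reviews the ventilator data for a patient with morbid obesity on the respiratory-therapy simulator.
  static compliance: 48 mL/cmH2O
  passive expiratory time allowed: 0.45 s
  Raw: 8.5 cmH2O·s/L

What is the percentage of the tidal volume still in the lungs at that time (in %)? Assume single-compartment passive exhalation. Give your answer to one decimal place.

33.2

τ = R × C = 8.5 × 48 mL/cmH2O = 8.5 × 0.048 L/cmH2O = 0.408 s.
Passive exhalation: V(t)/V₀ = e^(−t/τ) = e^(−0.45/0.408) = 0.3319.
Fraction remaining = 0.3319 → 33.19%.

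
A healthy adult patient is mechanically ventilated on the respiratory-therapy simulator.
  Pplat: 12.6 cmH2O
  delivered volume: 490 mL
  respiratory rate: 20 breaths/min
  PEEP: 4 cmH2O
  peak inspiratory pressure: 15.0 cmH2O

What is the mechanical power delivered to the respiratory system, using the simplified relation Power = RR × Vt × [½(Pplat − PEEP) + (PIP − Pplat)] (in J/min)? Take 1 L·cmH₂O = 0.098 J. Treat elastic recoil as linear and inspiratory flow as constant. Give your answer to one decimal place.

6.4

Per-breath work = Vt × [½(Pplat−PEEP) + (PIP−Pplat)] = 0.490 × [0.5×8.6 + 2.4] = 0.490 × 6.7 = 3.283 L·cmH2O.
Power = 20 × 3.283 = 65.66 L·cmH2O/min.
× 0.098 J/(L·cmH2O) → 6.435 J/min.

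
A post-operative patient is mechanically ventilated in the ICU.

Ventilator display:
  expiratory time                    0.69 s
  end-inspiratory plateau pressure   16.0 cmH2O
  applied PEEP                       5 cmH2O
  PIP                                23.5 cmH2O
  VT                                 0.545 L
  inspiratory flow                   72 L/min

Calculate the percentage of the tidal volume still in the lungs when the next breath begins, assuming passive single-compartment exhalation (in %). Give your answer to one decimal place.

Flow: 72 L/min ÷ 60 = 1.2 L/s.
R = (PIP − Pplat)/V̇ = (23.5 − 16.0) / 1.2 = 7.5/1.2 = 6.25 cmH2O·s/L.
C = Vt/(Pplat − PEEP) = 545.0 / (16.0 − 5) = 545.0/11.0 = 49.545 mL/cmH2O.
τ = R × C = 6.25 × 0.04955 L/cmH2O = 0.3097 s.
Fraction remaining at end-expiration = e^(−Te/τ) = e^(−0.69/0.3097) = 0.1077 → 10.77%.

10.8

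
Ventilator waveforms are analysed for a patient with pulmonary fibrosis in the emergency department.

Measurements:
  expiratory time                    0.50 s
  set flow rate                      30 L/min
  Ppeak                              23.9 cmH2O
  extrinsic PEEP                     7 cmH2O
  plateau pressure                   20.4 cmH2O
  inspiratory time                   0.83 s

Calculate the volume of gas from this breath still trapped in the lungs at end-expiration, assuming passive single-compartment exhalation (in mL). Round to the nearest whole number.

41

Flow: 30 L/min ÷ 60 = 0.5 L/s.
Vt = flow × Ti = 0.5 L/s × 0.83 s × 1000 mL/L = 415.0 mL.
R = (PIP − Pplat)/V̇ = (23.9 − 20.4) / 0.5 = 3.5/0.5 = 7.0 cmH2O·s/L.
C = Vt/(Pplat − PEEP) = 415.0 / (20.4 − 7) = 415.0/13.4 = 30.97 mL/cmH2O.
τ = R × C = 7.0 × 0.03097 L/cmH2O = 0.2168 s.
Fraction remaining = e^(−Te/τ) = e^(−0.50/0.2168) = 0.09963.
Trapped volume = 415.0 × 0.09963 = 41.346 mL.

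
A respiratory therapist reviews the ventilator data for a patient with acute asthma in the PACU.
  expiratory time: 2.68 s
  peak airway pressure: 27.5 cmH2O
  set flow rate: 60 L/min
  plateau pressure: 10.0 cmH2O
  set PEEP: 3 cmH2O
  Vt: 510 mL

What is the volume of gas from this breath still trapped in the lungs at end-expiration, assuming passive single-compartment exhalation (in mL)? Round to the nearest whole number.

Flow: 60 L/min ÷ 60 = 1 L/s.
R = (PIP − Pplat)/V̇ = (27.5 − 10.0) / 1 = 17.5/1 = 17.5 cmH2O·s/L.
C = Vt/(Pplat − PEEP) = 510.0 / (10.0 − 3) = 510.0/7.0 = 72.857 mL/cmH2O.
τ = R × C = 17.5 × 0.07286 L/cmH2O = 1.275 s.
Fraction remaining = e^(−Te/τ) = e^(−2.68/1.275) = 0.1222.
Trapped volume = 510.0 × 0.1222 = 62.322 mL.

62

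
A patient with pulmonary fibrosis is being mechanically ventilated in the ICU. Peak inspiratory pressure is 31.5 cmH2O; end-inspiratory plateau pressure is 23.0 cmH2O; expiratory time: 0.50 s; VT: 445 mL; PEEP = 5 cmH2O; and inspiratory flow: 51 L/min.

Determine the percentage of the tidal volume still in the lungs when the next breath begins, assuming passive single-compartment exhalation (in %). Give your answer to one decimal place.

13.2

Flow: 51 L/min ÷ 60 = 0.85 L/s.
R = (PIP − Pplat)/V̇ = (31.5 − 23.0) / 0.85 = 8.5/0.85 = 10.0 cmH2O·s/L.
C = Vt/(Pplat − PEEP) = 445.0 / (23.0 − 5) = 445.0/18.0 = 24.722 mL/cmH2O.
τ = R × C = 10.0 × 0.02472 L/cmH2O = 0.2472 s.
Fraction remaining at end-expiration = e^(−Te/τ) = e^(−0.50/0.2472) = 0.1323 → 13.23%.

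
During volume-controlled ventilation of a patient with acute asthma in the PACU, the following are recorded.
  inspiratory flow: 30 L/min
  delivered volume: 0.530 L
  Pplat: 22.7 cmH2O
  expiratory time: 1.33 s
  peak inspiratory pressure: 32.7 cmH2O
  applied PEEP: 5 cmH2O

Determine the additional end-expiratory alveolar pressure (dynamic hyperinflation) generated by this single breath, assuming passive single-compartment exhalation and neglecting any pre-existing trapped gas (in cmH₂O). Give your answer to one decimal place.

1.9

Flow: 30 L/min ÷ 60 = 0.5 L/s.
R = (PIP − Pplat)/V̇ = (32.7 − 22.7) / 0.5 = 10.0/0.5 = 20.0 cmH2O·s/L.
C = Vt/(Pplat − PEEP) = 530.0 / (22.7 − 5) = 530.0/17.7 = 29.944 mL/cmH2O.
τ = R × C = 20.0 × 0.02994 L/cmH2O = 0.5988 s.
Fraction remaining = e^(−Te/τ) = e^(−1.33/0.5988) = 0.1085; trapped volume = 530.0 × 0.1085 = 57.505 mL.
Additional alveolar pressure from trapping ≈ V_trapped / C = 57.505 / 29.944 = 1.92 cmH2O.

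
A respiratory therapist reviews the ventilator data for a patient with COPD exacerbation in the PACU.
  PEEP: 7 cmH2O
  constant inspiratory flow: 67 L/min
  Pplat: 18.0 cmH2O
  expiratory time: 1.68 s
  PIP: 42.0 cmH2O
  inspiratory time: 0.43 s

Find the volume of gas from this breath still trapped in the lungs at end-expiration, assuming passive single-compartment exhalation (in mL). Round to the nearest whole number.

Flow: 67 L/min ÷ 60 = 1.1167 L/s.
Vt = flow × Ti = 1.1167 L/s × 0.43 s × 1000 mL/L = 480.18 mL.
R = (PIP − Pplat)/V̇ = (42.0 − 18.0) / 1.1167 = 24.0/1.1167 = 21.492 cmH2O·s/L.
C = Vt/(Pplat − PEEP) = 480.18 / (18.0 − 7) = 480.18/11.0 = 43.653 mL/cmH2O.
τ = R × C = 21.492 × 0.04365 L/cmH2O = 0.9381 s.
Fraction remaining = e^(−Te/τ) = e^(−1.68/0.9381) = 0.1668.
Trapped volume = 480.18 × 0.1668 = 80.094 mL.

80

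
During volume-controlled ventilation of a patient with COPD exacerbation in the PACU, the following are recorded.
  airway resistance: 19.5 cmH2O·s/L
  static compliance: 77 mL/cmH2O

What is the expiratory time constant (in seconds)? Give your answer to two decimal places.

1.50

τ = R × C = 19.5 × 77 mL/cmH2O = 19.5 × 0.077 L/cmH2O = 1.502 s.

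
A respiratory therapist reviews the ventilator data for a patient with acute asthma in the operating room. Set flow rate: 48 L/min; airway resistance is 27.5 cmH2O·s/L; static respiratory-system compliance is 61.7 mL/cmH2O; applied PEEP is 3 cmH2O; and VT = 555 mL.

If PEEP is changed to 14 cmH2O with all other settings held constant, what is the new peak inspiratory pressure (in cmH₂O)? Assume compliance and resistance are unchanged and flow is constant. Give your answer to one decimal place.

Flow: 48 L/min ÷ 60 = 0.8 L/s.
PIP = Vt/C + R·V̇ + PEEP (constant-flow equation of motion).
Only the baseline term changes: ΔPIP = ΔPEEP = 14 − 3 = 11.0 cmH2O.
Original PIP = 555/61.7 + 27.5×0.8 + 3 = 33.995 cmH2O; new PIP = 33.995 + (11.0) = 44.995 cmH2O.

45.0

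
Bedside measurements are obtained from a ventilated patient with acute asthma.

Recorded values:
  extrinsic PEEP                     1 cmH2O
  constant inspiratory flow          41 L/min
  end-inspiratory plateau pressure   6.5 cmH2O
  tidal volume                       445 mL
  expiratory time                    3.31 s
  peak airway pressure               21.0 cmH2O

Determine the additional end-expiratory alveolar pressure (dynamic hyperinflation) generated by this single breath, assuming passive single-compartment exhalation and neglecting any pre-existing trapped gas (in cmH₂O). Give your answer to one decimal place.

Flow: 41 L/min ÷ 60 = 0.6833 L/s.
R = (PIP − Pplat)/V̇ = (21.0 − 6.5) / 0.6833 = 14.5/0.6833 = 21.221 cmH2O·s/L.
C = Vt/(Pplat − PEEP) = 445.0 / (6.5 − 1) = 445.0/5.5 = 80.909 mL/cmH2O.
τ = R × C = 21.221 × 0.08091 L/cmH2O = 1.717 s.
Fraction remaining = e^(−Te/τ) = e^(−3.31/1.717) = 0.1455; trapped volume = 445.0 × 0.1455 = 64.748 mL.
Additional alveolar pressure from trapping ≈ V_trapped / C = 64.748 / 80.909 = 0.8003 cmH2O.

0.8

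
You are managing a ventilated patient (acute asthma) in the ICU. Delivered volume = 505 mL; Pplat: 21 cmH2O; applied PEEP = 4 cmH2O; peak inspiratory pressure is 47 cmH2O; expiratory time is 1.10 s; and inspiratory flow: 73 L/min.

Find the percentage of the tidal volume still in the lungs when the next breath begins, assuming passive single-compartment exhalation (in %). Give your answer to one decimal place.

17.7

Flow: 73 L/min ÷ 60 = 1.2167 L/s.
R = (PIP − Pplat)/V̇ = (47 − 21) / 1.2167 = 26.0/1.2167 = 21.369 cmH2O·s/L.
C = Vt/(Pplat − PEEP) = 505.0 / (21 − 4) = 505.0/17.0 = 29.706 mL/cmH2O.
τ = R × C = 21.369 × 0.02971 L/cmH2O = 0.6349 s.
Fraction remaining at end-expiration = e^(−Te/τ) = e^(−1.10/0.6349) = 0.1768 → 17.68%.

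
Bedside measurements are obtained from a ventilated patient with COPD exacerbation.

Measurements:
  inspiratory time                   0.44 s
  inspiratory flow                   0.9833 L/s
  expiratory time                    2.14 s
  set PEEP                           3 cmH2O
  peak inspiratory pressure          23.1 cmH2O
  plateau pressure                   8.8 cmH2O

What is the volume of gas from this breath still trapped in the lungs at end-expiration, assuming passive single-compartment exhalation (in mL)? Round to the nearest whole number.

60

Vt = flow × Ti = 0.9833 L/s × 0.44 s × 1000 mL/L = 432.65 mL.
R = (PIP − Pplat)/V̇ = (23.1 − 8.8) / 0.9833 = 14.3/0.9833 = 14.543 cmH2O·s/L.
C = Vt/(Pplat − PEEP) = 432.65 / (8.8 − 3) = 432.65/5.8 = 74.595 mL/cmH2O.
τ = R × C = 14.543 × 0.0746 L/cmH2O = 1.085 s.
Fraction remaining = e^(−Te/τ) = e^(−2.14/1.085) = 0.1391.
Trapped volume = 432.65 × 0.1391 = 60.182 mL.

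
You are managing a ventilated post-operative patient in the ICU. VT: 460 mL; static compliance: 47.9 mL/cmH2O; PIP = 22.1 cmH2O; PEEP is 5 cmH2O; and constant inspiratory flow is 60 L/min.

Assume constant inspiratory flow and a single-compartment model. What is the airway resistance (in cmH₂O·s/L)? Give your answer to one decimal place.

Flow: 60 L/min ÷ 60 = 1 L/s.
Equation of motion (constant flow): PIP = Vt/C + R·V̇ + PEEP.
R·V̇ = PIP − Vt/C − PEEP = 22.1 − 460/47.9 − 5 = 22.1 − 9.603 − 5 = 7.497 cmH2O.
R = 7.497 / 1 = 7.497 cmH2O·s/L.

7.5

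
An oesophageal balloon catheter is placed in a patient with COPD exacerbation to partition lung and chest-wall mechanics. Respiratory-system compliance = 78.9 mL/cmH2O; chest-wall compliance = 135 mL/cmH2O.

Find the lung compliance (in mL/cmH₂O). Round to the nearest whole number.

1/CL = 1/Crs − 1/Ccw.
1/CL = 1/78.9 − 1/135 = 0.005267.
CL = 189.86 mL/cmH2O.

190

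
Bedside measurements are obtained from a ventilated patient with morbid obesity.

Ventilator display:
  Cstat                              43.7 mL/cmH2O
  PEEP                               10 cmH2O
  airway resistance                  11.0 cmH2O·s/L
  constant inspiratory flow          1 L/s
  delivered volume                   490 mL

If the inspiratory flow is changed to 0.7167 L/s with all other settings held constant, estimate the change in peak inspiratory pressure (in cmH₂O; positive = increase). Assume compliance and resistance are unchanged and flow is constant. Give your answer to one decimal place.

-3.1

PIP = Vt/C + R·V̇ + PEEP (constant-flow equation of motion).
Only the resistive term changes: ΔPIP = R × ΔV̇ = 11.0 × (0.7167 − 1) = 11.0 × -0.2833 = -3.116 cmH2O.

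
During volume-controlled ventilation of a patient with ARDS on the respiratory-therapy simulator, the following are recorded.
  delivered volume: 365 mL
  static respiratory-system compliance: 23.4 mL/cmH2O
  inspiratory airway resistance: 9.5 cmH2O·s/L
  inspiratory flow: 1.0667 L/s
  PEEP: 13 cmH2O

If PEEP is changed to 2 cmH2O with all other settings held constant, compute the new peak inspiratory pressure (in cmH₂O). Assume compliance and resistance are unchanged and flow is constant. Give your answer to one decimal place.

27.7

PIP = Vt/C + R·V̇ + PEEP (constant-flow equation of motion).
Only the baseline term changes: ΔPIP = ΔPEEP = 2 − 13 = -11.0 cmH2O.
Original PIP = 365/23.4 + 9.5×1.0667 + 13 = 38.732 cmH2O; new PIP = 38.732 + (-11.0) = 27.732 cmH2O.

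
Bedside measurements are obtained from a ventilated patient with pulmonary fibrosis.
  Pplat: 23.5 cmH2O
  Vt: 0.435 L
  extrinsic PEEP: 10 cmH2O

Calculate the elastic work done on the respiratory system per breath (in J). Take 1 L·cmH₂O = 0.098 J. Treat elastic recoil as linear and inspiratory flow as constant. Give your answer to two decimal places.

Elastic work ≈ ½ × (Pplat − PEEP) × Vt = 0.5 × (23.5 − 10) × 0.435 L = 0.5 × 13.5 × 0.435 = 2.936 L·cmH2O.
× 0.098 J/(L·cmH2O) → 0.2877 J.

0.29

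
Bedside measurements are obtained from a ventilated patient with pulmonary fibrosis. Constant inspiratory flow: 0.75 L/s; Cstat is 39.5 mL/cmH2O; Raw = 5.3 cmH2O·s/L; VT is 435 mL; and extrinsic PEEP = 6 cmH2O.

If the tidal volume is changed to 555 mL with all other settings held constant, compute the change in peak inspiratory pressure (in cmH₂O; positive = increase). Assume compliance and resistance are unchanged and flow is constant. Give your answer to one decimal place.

3.0

PIP = Vt/C + R·V̇ + PEEP (constant-flow equation of motion).
Only the elastic term changes: ΔPIP = ΔVt / C = (555 − 435) / 39.5 = 3.038 cmH2O.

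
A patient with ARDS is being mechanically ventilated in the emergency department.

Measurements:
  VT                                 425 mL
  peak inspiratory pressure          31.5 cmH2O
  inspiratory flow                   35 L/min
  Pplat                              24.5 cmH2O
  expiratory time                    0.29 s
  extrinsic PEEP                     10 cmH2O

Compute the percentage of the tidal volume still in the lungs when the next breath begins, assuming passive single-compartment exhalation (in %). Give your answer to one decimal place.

Flow: 35 L/min ÷ 60 = 0.5833 L/s.
R = (PIP − Pplat)/V̇ = (31.5 − 24.5) / 0.5833 = 7.0/0.5833 = 12.001 cmH2O·s/L.
C = Vt/(Pplat − PEEP) = 425.0 / (24.5 − 10) = 425.0/14.5 = 29.31 mL/cmH2O.
τ = R × C = 12.001 × 0.02931 L/cmH2O = 0.3517 s.
Fraction remaining at end-expiration = e^(−Te/τ) = e^(−0.29/0.3517) = 0.4384 → 43.84%.

43.8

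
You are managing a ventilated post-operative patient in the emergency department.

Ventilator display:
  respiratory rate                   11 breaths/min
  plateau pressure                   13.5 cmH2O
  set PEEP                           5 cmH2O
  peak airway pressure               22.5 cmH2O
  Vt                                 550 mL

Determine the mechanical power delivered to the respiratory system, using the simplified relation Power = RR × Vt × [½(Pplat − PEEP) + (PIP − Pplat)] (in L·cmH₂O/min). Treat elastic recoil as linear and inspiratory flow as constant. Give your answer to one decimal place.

80.2

Per-breath work = Vt × [½(Pplat−PEEP) + (PIP−Pplat)] = 0.550 × [0.5×8.5 + 9.0] = 0.550 × 13.25 = 7.288 L·cmH2O.
Power = 11 × 7.288 = 80.168 L·cmH2O/min.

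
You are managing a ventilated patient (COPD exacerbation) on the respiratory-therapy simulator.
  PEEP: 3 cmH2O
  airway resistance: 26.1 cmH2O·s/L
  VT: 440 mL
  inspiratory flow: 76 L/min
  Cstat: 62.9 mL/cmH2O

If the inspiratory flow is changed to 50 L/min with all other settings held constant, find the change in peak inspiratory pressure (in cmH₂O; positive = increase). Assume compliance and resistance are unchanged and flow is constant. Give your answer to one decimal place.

-11.3

Flow: 76 L/min ÷ 60 = 1.2667 L/s.
New flow: 50 L/min ÷ 60 = 0.8333 L/s.
PIP = Vt/C + R·V̇ + PEEP (constant-flow equation of motion).
Only the resistive term changes: ΔPIP = R × ΔV̇ = 26.1 × (0.8333 − 1.2667) = 26.1 × -0.4334 = -11.312 cmH2O.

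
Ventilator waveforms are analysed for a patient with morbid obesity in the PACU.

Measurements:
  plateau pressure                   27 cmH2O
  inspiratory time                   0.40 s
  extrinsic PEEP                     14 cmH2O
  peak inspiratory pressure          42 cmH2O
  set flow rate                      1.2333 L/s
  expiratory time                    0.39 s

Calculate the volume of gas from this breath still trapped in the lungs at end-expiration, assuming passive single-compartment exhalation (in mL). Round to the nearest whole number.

Vt = flow × Ti = 1.2333 L/s × 0.40 s × 1000 mL/L = 493.32 mL.
R = (PIP − Pplat)/V̇ = (42 − 27) / 1.2333 = 15.0/1.2333 = 12.162 cmH2O·s/L.
C = Vt/(Pplat − PEEP) = 493.32 / (27 − 14) = 493.32/13.0 = 37.948 mL/cmH2O.
τ = R × C = 12.162 × 0.03795 L/cmH2O = 0.4615 s.
Fraction remaining = e^(−Te/τ) = e^(−0.39/0.4615) = 0.4295.
Trapped volume = 493.32 × 0.4295 = 211.88 mL.

212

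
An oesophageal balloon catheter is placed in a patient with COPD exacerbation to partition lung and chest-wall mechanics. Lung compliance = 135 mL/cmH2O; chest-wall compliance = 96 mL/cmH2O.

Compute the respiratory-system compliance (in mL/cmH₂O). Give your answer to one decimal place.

Lung and chest wall are elastances in series: 1/Crs = 1/CL + 1/Ccw.
1/Crs = 1/135 + 1/96 = 0.01782.
Crs = 56.117 mL/cmH2O.

56.1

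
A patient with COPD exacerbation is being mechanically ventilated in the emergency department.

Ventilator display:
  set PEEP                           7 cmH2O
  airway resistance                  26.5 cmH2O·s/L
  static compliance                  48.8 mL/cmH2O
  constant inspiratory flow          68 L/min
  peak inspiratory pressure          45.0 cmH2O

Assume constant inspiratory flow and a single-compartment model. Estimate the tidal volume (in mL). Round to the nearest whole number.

389

Flow: 68 L/min ÷ 60 = 1.1333 L/s.
Equation of motion (constant flow): PIP = Vt/C + R·V̇ + PEEP.
Vt/C = PIP − R·V̇ − PEEP = 45.0 − 30.032 − 7 = 7.968 cmH2O.
Vt = C × 7.968 = 48.8 × 7.968 = 388.84 mL.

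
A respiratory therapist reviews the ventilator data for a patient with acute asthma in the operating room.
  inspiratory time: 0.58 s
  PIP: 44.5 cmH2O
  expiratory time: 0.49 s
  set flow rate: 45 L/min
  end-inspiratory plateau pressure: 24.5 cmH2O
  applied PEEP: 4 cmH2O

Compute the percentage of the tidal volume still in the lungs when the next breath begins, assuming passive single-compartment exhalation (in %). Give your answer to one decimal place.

Flow: 45 L/min ÷ 60 = 0.75 L/s.
Vt = flow × Ti = 0.75 L/s × 0.58 s × 1000 mL/L = 435.0 mL.
R = (PIP − Pplat)/V̇ = (44.5 − 24.5) / 0.75 = 20.0/0.75 = 26.667 cmH2O·s/L.
C = Vt/(Pplat − PEEP) = 435.0 / (24.5 − 4) = 435.0/20.5 = 21.22 mL/cmH2O.
τ = R × C = 26.667 × 0.02122 L/cmH2O = 0.5659 s.
Fraction remaining at end-expiration = e^(−Te/τ) = e^(−0.49/0.5659) = 0.4207 → 42.07%.

42.1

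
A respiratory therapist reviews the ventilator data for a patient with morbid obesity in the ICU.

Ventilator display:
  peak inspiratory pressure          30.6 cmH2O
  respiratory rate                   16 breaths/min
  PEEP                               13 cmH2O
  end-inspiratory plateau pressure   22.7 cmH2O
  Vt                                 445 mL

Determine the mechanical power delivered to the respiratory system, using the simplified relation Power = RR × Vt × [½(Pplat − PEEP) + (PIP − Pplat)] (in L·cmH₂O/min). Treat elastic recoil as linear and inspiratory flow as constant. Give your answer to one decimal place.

Per-breath work = Vt × [½(Pplat−PEEP) + (PIP−Pplat)] = 0.445 × [0.5×9.7 + 7.9] = 0.445 × 12.75 = 5.674 L·cmH2O.
Power = 16 × 5.674 = 90.784 L·cmH2O/min.

90.8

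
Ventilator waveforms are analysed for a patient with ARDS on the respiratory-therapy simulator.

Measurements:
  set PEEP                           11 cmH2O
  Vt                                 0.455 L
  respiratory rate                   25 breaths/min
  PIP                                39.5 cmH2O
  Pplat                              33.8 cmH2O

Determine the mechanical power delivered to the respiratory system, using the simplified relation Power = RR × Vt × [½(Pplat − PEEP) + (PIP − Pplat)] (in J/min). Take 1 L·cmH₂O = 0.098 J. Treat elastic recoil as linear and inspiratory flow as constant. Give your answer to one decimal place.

Per-breath work = Vt × [½(Pplat−PEEP) + (PIP−Pplat)] = 0.455 × [0.5×22.8 + 5.7] = 0.455 × 17.1 = 7.781 L·cmH2O.
Power = 25 × 7.781 = 194.53 L·cmH2O/min.
× 0.098 J/(L·cmH2O) → 19.064 J/min.

19.1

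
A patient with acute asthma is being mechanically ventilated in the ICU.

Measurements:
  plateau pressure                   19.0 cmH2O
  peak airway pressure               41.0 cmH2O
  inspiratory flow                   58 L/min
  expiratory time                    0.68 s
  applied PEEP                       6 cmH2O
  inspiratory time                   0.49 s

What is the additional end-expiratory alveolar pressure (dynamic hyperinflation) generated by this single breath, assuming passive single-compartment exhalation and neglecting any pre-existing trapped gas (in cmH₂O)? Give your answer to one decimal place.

Flow: 58 L/min ÷ 60 = 0.9667 L/s.
Vt = flow × Ti = 0.9667 L/s × 0.49 s × 1000 mL/L = 473.68 mL.
R = (PIP − Pplat)/V̇ = (41.0 − 19.0) / 0.9667 = 22.0/0.9667 = 22.758 cmH2O·s/L.
C = Vt/(Pplat − PEEP) = 473.68 / (19.0 − 6) = 473.68/13.0 = 36.437 mL/cmH2O.
τ = R × C = 22.758 × 0.03644 L/cmH2O = 0.8293 s.
Fraction remaining = e^(−Te/τ) = e^(−0.68/0.8293) = 0.4404; trapped volume = 473.68 × 0.4404 = 208.61 mL.
Additional alveolar pressure from trapping ≈ V_trapped / C = 208.61 / 36.437 = 5.725 cmH2O.

5.7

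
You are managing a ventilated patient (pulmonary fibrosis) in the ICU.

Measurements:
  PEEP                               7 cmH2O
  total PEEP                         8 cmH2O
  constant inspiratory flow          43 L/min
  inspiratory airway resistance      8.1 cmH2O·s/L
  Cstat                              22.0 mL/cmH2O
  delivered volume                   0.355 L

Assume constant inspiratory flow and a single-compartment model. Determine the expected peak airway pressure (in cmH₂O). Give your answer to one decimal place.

Flow: 43 L/min ÷ 60 = 0.7167 L/s.
Total PEEP = 8 cmH2O (set 7 + intrinsic 1); this is the baseline alveolar pressure.
Equation of motion (constant flow): PIP = Vt/C + R·V̇ + PEEP.
PIP = 355/22.0 + 8.1×0.7167 + 8 = 16.136 + 5.805 + 8 = 29.941 cmH2O.

29.9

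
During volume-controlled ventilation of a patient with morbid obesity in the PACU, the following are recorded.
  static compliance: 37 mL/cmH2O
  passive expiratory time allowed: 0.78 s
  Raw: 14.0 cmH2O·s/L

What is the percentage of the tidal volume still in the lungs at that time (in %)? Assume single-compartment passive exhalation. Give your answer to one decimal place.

τ = R × C = 14.0 × 37 mL/cmH2O = 14.0 × 0.037 L/cmH2O = 0.518 s.
Passive exhalation: V(t)/V₀ = e^(−t/τ) = e^(−0.78/0.518) = 0.2218.
Fraction remaining = 0.2218 → 22.18%.

22.2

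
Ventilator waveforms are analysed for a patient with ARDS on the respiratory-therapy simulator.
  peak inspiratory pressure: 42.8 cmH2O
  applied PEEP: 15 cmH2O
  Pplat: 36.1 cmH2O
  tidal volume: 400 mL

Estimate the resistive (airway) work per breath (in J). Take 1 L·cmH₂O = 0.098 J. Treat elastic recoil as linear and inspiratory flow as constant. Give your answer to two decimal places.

With constant inspiratory flow the resistive pressure is constant at PIP − Pplat = 42.8 − 36.1 = 6.7 cmH2O, so resistive work = 6.7 × 0.400 = 2.68 L·cmH2O.
× 0.098 J/(L·cmH2O) → 0.2626 J.

0.26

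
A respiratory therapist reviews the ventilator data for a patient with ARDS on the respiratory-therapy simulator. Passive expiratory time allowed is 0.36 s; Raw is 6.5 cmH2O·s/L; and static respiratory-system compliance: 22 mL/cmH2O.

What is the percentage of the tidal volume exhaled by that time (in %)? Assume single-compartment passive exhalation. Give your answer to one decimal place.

91.9

τ = R × C = 6.5 × 22 mL/cmH2O = 6.5 × 0.022 L/cmH2O = 0.143 s.
Passive exhalation: V(t)/V₀ = e^(−t/τ) = e^(−0.36/0.143) = 0.08066.
Fraction exhaled = 1 − 0.08066 = 0.9193 → 91.93%.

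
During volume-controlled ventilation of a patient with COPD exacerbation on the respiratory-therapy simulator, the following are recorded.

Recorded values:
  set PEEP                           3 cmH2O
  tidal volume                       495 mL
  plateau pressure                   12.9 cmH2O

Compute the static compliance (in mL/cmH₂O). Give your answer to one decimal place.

50.0

Cstat = Vt / (Pplat − PEEP) = 495 / (12.9 − 3) = 495 / 9.9 = 50.0 mL/cmH2O.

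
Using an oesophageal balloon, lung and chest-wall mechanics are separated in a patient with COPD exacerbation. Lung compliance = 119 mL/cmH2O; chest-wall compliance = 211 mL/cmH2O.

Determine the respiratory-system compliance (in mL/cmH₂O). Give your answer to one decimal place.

Lung and chest wall are elastances in series: 1/Crs = 1/CL + 1/Ccw.
1/Crs = 1/119 + 1/211 = 0.01314.
Crs = 76.104 mL/cmH2O.

76.1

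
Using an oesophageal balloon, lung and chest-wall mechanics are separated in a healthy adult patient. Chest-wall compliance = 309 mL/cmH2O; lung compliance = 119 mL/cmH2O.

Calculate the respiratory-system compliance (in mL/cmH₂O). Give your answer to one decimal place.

Lung and chest wall are elastances in series: 1/Crs = 1/CL + 1/Ccw.
1/Crs = 1/119 + 1/309 = 0.01164.
Crs = 85.911 mL/cmH2O.

85.9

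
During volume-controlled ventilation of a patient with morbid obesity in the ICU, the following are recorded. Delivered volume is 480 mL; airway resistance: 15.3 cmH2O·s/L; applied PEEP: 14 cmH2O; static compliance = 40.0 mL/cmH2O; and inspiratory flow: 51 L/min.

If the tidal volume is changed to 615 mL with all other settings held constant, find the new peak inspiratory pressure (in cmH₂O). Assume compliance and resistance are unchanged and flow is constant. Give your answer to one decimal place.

Flow: 51 L/min ÷ 60 = 0.85 L/s.
PIP = Vt/C + R·V̇ + PEEP (constant-flow equation of motion).
Only the elastic term changes: ΔPIP = ΔVt / C = (615 − 480) / 40.0 = 3.375 cmH2O.
Original PIP = 480/40.0 + 15.3×0.85 + 14 = 39.005 cmH2O; new PIP = 39.005 + (3.375) = 42.38 cmH2O.

42.4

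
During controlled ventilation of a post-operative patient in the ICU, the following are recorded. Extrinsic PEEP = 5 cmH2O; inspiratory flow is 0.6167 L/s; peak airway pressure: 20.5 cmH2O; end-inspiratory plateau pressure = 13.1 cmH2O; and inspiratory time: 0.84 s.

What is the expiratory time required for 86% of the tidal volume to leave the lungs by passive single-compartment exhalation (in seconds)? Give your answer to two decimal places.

Vt = flow × Ti = 0.6167 L/s × 0.84 s × 1000 mL/L = 518.03 mL.
R = (PIP − Pplat)/V̇ = (20.5 − 13.1) / 0.6167 = 7.4/0.6167 = 11.999 cmH2O·s/L.
C = Vt/(Pplat − PEEP) = 518.03 / (13.1 − 5) = 518.03/8.1 = 63.954 mL/cmH2O.
τ = R × C = 11.999 × 0.06395 L/cmH2O = 0.7673 s.
t = −τ·ln(1 − 0.86) = −0.7673·ln(0.14) = 1.509 s.

1.51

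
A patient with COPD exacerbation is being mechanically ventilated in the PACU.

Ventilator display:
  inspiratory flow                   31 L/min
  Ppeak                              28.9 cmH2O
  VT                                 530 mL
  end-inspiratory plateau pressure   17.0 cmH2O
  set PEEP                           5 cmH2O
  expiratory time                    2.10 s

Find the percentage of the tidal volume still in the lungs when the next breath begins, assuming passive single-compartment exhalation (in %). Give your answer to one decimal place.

12.7

Flow: 31 L/min ÷ 60 = 0.5167 L/s.
R = (PIP − Pplat)/V̇ = (28.9 − 17.0) / 0.5167 = 11.9/0.5167 = 23.031 cmH2O·s/L.
C = Vt/(Pplat − PEEP) = 530.0 / (17.0 − 5) = 530.0/12.0 = 44.167 mL/cmH2O.
τ = R × C = 23.031 × 0.04417 L/cmH2O = 1.017 s.
Fraction remaining at end-expiration = e^(−Te/τ) = e^(−2.10/1.017) = 0.1268 → 12.68%.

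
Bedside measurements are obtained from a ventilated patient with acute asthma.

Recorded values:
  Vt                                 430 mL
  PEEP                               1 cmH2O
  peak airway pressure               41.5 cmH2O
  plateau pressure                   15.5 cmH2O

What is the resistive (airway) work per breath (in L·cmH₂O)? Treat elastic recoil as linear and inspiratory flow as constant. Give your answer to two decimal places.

With constant inspiratory flow the resistive pressure is constant at PIP − Pplat = 41.5 − 15.5 = 26.0 cmH2O, so resistive work = 26.0 × 0.430 = 11.18 L·cmH2O.

11.18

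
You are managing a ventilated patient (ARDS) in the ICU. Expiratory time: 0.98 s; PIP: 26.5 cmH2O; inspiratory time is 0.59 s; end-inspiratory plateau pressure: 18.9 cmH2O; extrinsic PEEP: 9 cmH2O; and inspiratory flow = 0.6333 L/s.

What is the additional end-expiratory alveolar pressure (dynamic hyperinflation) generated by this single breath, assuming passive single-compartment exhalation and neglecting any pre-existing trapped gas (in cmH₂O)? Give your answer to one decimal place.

Vt = flow × Ti = 0.6333 L/s × 0.59 s × 1000 mL/L = 373.65 mL.
R = (PIP − Pplat)/V̇ = (26.5 − 18.9) / 0.6333 = 7.6/0.6333 = 12.001 cmH2O·s/L.
C = Vt/(Pplat − PEEP) = 373.65 / (18.9 − 9) = 373.65/9.9 = 37.742 mL/cmH2O.
τ = R × C = 12.001 × 0.03774 L/cmH2O = 0.4529 s.
Fraction remaining = e^(−Te/τ) = e^(−0.98/0.4529) = 0.1149; trapped volume = 373.65 × 0.1149 = 42.932 mL.
Additional alveolar pressure from trapping ≈ V_trapped / C = 42.932 / 37.742 = 1.138 cmH2O.

1.1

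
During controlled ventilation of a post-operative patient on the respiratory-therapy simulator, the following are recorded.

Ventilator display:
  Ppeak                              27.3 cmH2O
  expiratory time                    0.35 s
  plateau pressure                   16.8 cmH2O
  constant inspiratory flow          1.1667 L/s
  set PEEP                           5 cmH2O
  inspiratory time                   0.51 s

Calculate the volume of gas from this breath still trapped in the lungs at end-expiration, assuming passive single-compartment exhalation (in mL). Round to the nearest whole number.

Vt = flow × Ti = 1.1667 L/s × 0.51 s × 1000 mL/L = 595.02 mL.
R = (PIP − Pplat)/V̇ = (27.3 − 16.8) / 1.1667 = 10.5/1.1667 = 9.0 cmH2O·s/L.
C = Vt/(Pplat − PEEP) = 595.02 / (16.8 − 5) = 595.02/11.8 = 50.425 mL/cmH2O.
τ = R × C = 9.0 × 0.05043 L/cmH2O = 0.4539 s.
Fraction remaining = e^(−Te/τ) = e^(−0.35/0.4539) = 0.4625.
Trapped volume = 595.02 × 0.4625 = 275.2 mL.

275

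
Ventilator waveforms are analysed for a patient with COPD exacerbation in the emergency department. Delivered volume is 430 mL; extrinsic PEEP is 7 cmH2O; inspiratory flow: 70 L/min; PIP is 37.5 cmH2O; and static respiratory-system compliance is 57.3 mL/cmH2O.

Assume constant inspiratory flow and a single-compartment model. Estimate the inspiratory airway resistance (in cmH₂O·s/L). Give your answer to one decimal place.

19.7

Flow: 70 L/min ÷ 60 = 1.1667 L/s.
Equation of motion (constant flow): PIP = Vt/C + R·V̇ + PEEP.
R·V̇ = PIP − Vt/C − PEEP = 37.5 − 430/57.3 − 7 = 37.5 − 7.504 − 7 = 22.996 cmH2O.
R = 22.996 / 1.1667 = 19.71 cmH2O·s/L.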